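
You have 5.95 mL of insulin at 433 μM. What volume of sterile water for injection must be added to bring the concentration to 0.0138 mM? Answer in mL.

181 mL

0.0138 mM = 13.8 μM.
V₂ = C₁V₁/C₂ = 433 × 5.95 / 13.8 = 187 mL.
Diluent to add = V₂ − V₁ = 187 − 5.95 = 181 mL.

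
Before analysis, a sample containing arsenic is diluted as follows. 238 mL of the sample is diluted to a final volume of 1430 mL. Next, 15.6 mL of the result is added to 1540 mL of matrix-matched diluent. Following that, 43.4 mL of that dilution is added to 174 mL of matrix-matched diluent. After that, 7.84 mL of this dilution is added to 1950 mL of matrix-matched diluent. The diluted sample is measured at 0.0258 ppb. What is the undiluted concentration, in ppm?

Overall dilution factor = 6.008 × 99.72 × 5.009 × 249.7 = 7.49 × 10⁵.
Original = 0.0258 ppb × 7.49 × 10⁵ = 1.93 × 10⁴ ppb = 19.3 ppm.

19.3 ppm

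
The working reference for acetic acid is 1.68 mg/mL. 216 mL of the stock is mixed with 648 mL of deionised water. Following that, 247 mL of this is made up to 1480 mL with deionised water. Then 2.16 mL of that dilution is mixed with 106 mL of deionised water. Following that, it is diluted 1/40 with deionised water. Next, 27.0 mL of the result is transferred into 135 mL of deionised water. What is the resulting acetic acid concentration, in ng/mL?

5.83 ng/mL

Overall dilution factor = 4 × 5.992 × 50.07 × 40 × 6 = 2.88 × 10⁵.
1.68 mg/mL / 2.88 × 10⁵ = 5.83 × 10⁻⁶ mg/mL = 5.83 ng/mL.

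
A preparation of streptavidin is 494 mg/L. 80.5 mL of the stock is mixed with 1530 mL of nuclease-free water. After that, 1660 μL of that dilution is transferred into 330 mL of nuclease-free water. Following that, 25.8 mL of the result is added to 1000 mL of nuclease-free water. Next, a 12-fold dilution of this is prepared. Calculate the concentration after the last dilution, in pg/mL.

Overall dilution factor = 20.01 × 199.8 × 39.76 × 12 = 1.91 × 10⁶.
494 mg/L / 1.91 × 10⁶ = 2.59 × 10⁻⁴ mg/L = 259 pg/mL.

259 pg/mL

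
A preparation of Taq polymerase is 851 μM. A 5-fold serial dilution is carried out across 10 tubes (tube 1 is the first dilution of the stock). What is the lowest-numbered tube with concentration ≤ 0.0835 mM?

tube 2

Tube n has concentration 851 μM / 5ⁿ.
Need 5ⁿ ≥ 851 μM / 0.0835 mM = 10.2, so n ≥ 1.44.
First such tube: n = 2.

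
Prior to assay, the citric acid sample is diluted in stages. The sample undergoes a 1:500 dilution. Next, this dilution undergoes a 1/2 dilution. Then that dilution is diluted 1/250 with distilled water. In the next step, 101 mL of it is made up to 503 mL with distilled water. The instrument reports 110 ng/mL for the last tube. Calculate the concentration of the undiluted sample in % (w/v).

Overall dilution factor = 500 × 2 × 250 × 4.980 = 1.25 × 10⁶.
Original = 110 ng/mL × 1.25 × 10⁶ = 1.37 × 10⁸ ng/mL = 13.7 % (w/v).

13.7 % (w/v)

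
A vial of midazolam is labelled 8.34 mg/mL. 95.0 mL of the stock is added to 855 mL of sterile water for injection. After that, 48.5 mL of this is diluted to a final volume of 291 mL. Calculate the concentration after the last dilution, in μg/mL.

139 μg/mL

Overall dilution factor = 10 × 6 = 60.0.
8.34 mg/mL / 60.0 = 0.139 mg/mL = 139 μg/mL.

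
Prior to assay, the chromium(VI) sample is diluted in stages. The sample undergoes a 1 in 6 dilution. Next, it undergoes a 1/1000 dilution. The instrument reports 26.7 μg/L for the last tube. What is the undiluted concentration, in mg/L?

Overall dilution factor = 6 × 1000 = 6000.
Original = 26.7 μg/L × 6000 = 1.60 × 10⁵ μg/L = 160 mg/L.

160 mg/L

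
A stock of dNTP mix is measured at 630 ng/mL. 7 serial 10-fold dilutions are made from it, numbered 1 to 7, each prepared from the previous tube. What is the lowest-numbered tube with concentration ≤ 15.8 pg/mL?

tube 5

Tube n has concentration 630 ng/mL / 10ⁿ.
Need 10ⁿ ≥ 630 ng/mL / 15.8 pg/mL = 3.99 × 10⁴, so n ≥ 4.60.
First such tube: n = 5.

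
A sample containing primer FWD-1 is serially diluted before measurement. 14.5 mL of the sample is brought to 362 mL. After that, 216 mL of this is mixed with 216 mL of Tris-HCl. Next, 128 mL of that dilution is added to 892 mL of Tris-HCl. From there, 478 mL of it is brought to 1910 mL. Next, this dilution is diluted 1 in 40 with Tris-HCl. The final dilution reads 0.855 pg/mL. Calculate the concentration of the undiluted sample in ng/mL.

Overall dilution factor = 24.97 × 2 × 7.969 × 3.996 × 40 = 6.36 × 10⁴.
Original = 0.855 pg/mL × 6.36 × 10⁴ = 5.44 × 10⁴ pg/mL = 54.4 ng/mL.

54.4 ng/mL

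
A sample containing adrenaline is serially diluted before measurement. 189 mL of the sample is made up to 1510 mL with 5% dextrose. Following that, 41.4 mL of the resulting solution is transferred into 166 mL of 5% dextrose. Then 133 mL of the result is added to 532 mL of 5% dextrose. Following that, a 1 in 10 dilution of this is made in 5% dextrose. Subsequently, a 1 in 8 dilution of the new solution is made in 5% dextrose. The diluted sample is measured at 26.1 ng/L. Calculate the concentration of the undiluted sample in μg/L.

Overall dilution factor = 7.989 × 5.010 × 5 × 10 × 8 = 1.60 × 10⁴.
Original = 26.1 ng/L × 1.60 × 10⁴ = 4.18 × 10⁵ ng/L = 418 μg/L.

418 μg/L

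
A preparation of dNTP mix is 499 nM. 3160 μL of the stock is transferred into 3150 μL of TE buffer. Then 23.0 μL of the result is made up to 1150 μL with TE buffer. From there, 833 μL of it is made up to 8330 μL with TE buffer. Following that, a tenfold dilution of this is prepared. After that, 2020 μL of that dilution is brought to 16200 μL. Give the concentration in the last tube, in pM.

Overall dilution factor = 1.997 × 50 × 10 × 10 × 8.020 = 8.01 × 10⁴.
499 nM / 8.01 × 10⁴ = 6.23 × 10⁻³ nM = 6.23 pM.

6.23 pM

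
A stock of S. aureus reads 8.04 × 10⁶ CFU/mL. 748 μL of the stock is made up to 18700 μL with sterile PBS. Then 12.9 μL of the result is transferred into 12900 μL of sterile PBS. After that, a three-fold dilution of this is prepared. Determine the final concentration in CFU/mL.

Overall dilution factor = 25 × 1001 × 3 = 7.51 × 10⁴.
8.04 × 10⁶ CFU/mL / 7.51 × 10⁴ = 107 CFU/mL.

107 CFU/mL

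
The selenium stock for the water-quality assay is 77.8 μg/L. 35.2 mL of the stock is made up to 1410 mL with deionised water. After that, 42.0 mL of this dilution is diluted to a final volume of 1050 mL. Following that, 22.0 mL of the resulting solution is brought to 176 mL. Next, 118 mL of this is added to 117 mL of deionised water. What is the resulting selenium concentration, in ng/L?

Overall dilution factor = 40.06 × 25 × 8 × 1.992 = 1.60 × 10⁴.
77.8 μg/L / 1.60 × 10⁴ = 4.88 × 10⁻³ μg/L = 4.88 ng/L.

4.88 ng/L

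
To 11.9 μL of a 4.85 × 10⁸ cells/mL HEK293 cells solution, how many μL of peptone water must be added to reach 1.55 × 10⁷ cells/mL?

360 μL

V₂ = C₁V₁/C₂ = 4.85 × 10⁸ × 11.9 / 1.55 × 10⁷ = 372 μL.
Diluent to add = V₂ − V₁ = 372 − 11.9 = 360 μL.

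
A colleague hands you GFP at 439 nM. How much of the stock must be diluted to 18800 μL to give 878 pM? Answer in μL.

878 pM = 0.878 nM.
V₁ = C₂V₂/C₁ = 0.878 × 18800 / 439 = 37.6 μL.

37.6 μL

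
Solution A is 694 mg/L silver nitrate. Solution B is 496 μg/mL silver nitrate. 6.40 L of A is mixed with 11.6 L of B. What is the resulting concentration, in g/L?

C_B = 496 μg/mL = 496 mg/L.
C_mix = (C_A·V_A + C_B·V_B)/(V_A + V_B) = (694×6.40 + 496×11.6) / 18.00 = 566 mg/L = 0.566 g/L.

0.566 g/L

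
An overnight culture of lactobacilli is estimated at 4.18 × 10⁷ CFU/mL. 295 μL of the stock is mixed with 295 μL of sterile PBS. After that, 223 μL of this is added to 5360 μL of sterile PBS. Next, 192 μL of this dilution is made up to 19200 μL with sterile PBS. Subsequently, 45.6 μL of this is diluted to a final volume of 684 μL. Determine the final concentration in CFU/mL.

557 CFU/mL

Overall dilution factor = 2 × 25.04 × 100 × 15 = 7.51 × 10⁴.
4.18 × 10⁷ CFU/mL / 7.51 × 10⁴ = 557 CFU/mL.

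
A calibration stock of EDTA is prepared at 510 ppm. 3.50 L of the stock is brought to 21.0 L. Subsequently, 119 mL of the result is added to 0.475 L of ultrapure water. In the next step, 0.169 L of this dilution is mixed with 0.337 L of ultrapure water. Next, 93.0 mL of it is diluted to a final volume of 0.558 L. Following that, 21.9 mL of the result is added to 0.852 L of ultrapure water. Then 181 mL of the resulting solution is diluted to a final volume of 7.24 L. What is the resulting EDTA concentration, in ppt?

Overall dilution factor = 6 × 4.992 × 2.994 × 6 × 39.90 × 40 = 8.59 × 10⁵.
510 ppm / 8.59 × 10⁵ = 5.94 × 10⁻⁴ ppm = 594 ppt.

594 ppt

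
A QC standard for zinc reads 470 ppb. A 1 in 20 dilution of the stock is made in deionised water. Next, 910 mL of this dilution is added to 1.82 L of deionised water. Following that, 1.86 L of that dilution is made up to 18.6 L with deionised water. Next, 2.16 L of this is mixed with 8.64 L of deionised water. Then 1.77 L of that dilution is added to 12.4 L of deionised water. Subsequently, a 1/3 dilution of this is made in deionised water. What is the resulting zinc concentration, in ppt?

Overall dilution factor = 20 × 3 × 10 × 5 × 8.006 × 3 = 7.21 × 10⁴.
470 ppb / 7.21 × 10⁴ = 6.52 × 10⁻³ ppb = 6.52 ppt.

6.52 ppt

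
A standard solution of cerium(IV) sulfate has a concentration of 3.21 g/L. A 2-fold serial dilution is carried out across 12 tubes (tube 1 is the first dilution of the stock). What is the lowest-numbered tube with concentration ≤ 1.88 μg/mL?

tube 11

Tube n has concentration 3.21 g/L / 2ⁿ.
Need 2ⁿ ≥ 3.21 g/L / 1.88 μg/mL = 1707, so n ≥ 10.74.
First such tube: n = 11.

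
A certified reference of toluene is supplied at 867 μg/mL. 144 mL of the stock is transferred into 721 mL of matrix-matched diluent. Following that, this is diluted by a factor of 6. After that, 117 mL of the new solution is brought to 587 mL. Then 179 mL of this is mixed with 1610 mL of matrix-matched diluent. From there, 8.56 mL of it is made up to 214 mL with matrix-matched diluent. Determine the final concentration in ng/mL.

Overall dilution factor = 6.007 × 6 × 5.017 × 9.994 × 25 = 4.52 × 10⁴.
867 μg/mL / 4.52 × 10⁴ = 0.0192 μg/mL = 19.2 ng/mL.

19.2 ng/mL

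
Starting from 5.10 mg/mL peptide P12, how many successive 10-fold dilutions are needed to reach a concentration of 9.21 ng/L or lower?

Need 10ⁿ ≥ 5.54 × 10⁸, so n ≥ log(5.54 × 10⁸)/log(10) = 8.74.
Minimum whole steps: n = 9.

9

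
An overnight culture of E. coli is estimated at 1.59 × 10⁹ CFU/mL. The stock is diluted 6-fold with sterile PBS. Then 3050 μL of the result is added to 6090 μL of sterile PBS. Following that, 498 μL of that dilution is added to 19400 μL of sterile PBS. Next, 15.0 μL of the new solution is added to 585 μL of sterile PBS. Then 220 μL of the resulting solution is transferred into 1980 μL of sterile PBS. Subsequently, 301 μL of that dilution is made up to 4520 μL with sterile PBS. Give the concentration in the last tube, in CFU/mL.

368 CFU/mL

Overall dilution factor = 6 × 2.997 × 39.96 × 40 × 10 × 15.02 = 4.32 × 10⁶.
1.59 × 10⁹ CFU/mL / 4.32 × 10⁶ = 368 CFU/mL.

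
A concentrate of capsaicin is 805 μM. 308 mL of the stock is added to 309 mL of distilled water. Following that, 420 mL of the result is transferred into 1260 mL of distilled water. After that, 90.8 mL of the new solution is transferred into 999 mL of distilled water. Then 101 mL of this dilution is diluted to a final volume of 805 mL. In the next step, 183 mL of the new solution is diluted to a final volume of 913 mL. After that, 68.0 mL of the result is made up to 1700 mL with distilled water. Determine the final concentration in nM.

Overall dilution factor = 2.003 × 4 × 12.00 × 7.970 × 4.989 × 25 = 9.56 × 10⁴.
805 μM / 9.56 × 10⁴ = 8.42 × 10⁻³ μM = 8.42 nM.

8.42 nM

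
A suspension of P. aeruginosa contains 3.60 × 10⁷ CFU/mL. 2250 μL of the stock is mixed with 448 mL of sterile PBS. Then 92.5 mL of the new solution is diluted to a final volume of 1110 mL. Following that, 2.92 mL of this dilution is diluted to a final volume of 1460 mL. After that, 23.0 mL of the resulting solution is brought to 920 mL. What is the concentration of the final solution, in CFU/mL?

0.750 CFU/mL

Overall dilution factor = 200.1 × 12 × 500 × 40 = 4.80 × 10⁷.
3.60 × 10⁷ CFU/mL / 4.80 × 10⁷ = 0.750 CFU/mL.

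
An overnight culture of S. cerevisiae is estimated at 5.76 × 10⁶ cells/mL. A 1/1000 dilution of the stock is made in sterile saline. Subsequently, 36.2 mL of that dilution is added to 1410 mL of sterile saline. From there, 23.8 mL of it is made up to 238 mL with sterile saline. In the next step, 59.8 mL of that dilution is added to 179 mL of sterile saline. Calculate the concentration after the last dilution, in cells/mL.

3.61 cells/mL

Overall dilution factor = 1000 × 39.95 × 10 × 3.993 = 1.60 × 10⁶.
5.76 × 10⁶ cells/mL / 1.60 × 10⁶ = 3.61 cells/mL.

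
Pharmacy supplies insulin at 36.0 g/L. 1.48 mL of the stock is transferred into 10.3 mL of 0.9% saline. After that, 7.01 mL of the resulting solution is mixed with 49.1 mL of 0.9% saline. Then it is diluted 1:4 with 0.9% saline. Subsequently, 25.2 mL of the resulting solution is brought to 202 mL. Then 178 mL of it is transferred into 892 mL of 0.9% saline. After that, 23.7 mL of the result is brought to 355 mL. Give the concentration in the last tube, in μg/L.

196 μg/L

Overall dilution factor = 7.959 × 8.004 × 4 × 8.016 × 6.011 × 14.98 = 1.84 × 10⁵.
36.0 g/L / 1.84 × 10⁵ = 1.96 × 10⁻⁴ g/L = 196 μg/L.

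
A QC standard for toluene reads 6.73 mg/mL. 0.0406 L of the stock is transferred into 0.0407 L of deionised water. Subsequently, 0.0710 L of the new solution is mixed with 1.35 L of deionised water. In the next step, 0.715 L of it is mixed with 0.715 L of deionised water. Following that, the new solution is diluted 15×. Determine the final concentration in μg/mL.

5.60 μg/mL

Overall dilution factor = 2.002 × 20.01 × 2 × 15 = 1202.
6.73 mg/mL / 1202 = 5.60 × 10⁻³ mg/mL = 5.60 μg/mL.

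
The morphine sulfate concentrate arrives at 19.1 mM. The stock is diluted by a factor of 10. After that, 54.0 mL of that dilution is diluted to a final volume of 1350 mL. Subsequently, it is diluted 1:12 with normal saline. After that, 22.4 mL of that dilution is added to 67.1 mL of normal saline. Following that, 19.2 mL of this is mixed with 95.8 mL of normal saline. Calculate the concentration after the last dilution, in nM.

266 nM

Overall dilution factor = 10 × 25 × 12 × 3.996 × 5.990 = 7.18 × 10⁴.
19.1 mM / 7.18 × 10⁴ = 2.66 × 10⁻⁴ mM = 266 nM.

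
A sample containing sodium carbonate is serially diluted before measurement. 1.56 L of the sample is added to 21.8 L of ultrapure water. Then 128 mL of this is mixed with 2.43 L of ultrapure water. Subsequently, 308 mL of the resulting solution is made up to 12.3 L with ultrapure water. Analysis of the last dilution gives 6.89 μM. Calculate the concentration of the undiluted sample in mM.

82.3 mM

Overall dilution factor = 14.97 × 19.98 × 39.94 = 1.20 × 10⁴.
Original = 6.89 μM × 1.20 × 10⁴ = 8.23 × 10⁴ μM = 82.3 mM.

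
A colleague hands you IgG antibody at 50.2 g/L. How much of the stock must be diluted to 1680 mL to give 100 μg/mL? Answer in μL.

3350 μL

100 μg/mL = 0.100 g/L.
V₁ = C₂V₂/C₁ = 0.100 × 1680 / 50.2 = 3.35 mL = 3350 μL.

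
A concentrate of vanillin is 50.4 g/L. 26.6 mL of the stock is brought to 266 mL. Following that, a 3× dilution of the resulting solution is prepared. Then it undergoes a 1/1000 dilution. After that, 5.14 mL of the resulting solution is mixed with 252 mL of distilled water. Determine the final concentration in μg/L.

33.6 μg/L

Overall dilution factor = 10 × 3 × 1000 × 50.03 = 1.50 × 10⁶.
50.4 g/L / 1.50 × 10⁶ = 3.36 × 10⁻⁵ g/L = 33.6 μg/L.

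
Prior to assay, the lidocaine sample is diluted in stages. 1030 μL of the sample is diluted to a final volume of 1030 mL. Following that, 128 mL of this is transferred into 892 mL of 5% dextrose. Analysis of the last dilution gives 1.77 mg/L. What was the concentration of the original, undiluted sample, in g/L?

Overall dilution factor = 1000 × 7.969 = 7969.
Original = 1.77 mg/L × 7969 = 1.41 × 10⁴ mg/L = 14.1 g/L.

14.1 g/L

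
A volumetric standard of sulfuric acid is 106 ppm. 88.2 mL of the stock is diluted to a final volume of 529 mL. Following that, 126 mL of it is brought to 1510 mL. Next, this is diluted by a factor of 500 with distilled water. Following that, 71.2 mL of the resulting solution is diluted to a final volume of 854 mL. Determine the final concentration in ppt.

246 ppt

Overall dilution factor = 5.998 × 11.98 × 500 × 11.99 = 4.31 × 10⁵.
106 ppm / 4.31 × 10⁵ = 2.46 × 10⁻⁴ ppm = 246 ppt.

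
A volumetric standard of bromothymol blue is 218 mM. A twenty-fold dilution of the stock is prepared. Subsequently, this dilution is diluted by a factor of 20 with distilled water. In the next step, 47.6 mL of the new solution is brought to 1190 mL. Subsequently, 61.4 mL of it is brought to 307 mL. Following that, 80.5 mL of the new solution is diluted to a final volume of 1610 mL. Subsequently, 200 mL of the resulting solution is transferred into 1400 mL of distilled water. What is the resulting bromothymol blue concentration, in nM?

27.2 nM

Overall dilution factor = 20 × 20 × 25 × 5 × 20 × 8 = 8.00 × 10⁶.
218 mM / 8.00 × 10⁶ = 2.73 × 10⁻⁵ mM = 27.2 nM.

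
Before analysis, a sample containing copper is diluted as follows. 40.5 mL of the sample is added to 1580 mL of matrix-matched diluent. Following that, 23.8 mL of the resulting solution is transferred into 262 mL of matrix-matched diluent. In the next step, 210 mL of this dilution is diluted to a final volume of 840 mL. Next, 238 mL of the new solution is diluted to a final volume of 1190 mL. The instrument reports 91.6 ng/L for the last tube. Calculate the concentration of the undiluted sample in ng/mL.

880 ng/mL

Overall dilution factor = 40.01 × 12.01 × 4 × 5 = 9610.
Original = 91.6 ng/L × 9610 = 8.80 × 10⁵ ng/L = 880 ng/mL.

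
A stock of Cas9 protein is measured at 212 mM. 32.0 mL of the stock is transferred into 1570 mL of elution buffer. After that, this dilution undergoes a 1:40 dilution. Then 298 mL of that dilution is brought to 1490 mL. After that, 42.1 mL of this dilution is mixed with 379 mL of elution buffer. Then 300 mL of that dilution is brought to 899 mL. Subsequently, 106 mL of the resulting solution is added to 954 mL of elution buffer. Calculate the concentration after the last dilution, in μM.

Overall dilution factor = 50.06 × 40 × 5 × 10.00 × 2.997 × 10 = 3.00 × 10⁶.
212 mM / 3.00 × 10⁶ = 7.06 × 10⁻⁵ mM = 0.0706 μM.

0.0706 μM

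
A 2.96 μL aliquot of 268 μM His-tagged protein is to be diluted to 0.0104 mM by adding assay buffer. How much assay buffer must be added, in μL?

0.0104 mM = 10.4 μM.
V₂ = C₁V₁/C₂ = 268 × 2.96 / 10.4 = 76.3 μL.
Diluent to add = V₂ − V₁ = 76.3 − 2.96 = 73.3 μL.

73.3 μL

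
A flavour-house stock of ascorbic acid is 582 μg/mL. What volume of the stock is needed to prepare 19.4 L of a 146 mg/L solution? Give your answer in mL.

4870 mL

146 mg/L = 146 μg/mL.
V₁ = C₂V₂/C₁ = 146 × 19.4 / 582 = 4.87 L = 4870 mL.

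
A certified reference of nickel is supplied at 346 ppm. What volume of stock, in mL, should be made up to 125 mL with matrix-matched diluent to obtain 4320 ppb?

4320 ppb = 4.32 ppm.
V₁ = C₂V₂/C₁ = 4.32 × 125 / 346 = 1.56 mL.

1.56 mL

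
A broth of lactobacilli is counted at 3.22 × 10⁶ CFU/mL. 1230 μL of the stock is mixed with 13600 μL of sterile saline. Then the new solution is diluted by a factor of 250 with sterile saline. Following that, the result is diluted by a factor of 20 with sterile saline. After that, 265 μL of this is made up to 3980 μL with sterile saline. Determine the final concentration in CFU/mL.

3.56 CFU/mL

Overall dilution factor = 12.06 × 250 × 20 × 15.02 = 9.05 × 10⁵.
3.22 × 10⁶ CFU/mL / 9.05 × 10⁵ = 3.56 CFU/mL.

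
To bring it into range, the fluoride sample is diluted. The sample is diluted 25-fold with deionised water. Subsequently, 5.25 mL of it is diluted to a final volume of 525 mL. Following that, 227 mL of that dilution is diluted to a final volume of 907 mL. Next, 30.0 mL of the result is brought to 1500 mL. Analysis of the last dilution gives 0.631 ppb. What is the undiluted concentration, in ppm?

Overall dilution factor = 25 × 100 × 3.996 × 50 = 4.99 × 10⁵.
Original = 0.631 ppb × 4.99 × 10⁵ = 3.15 × 10⁵ ppb = 315 ppm.

315 ppm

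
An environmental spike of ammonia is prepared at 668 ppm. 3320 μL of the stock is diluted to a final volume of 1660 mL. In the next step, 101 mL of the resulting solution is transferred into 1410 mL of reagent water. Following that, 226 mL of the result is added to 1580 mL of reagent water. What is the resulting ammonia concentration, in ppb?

Overall dilution factor = 500 × 14.96 × 7.991 = 5.98 × 10⁴.
668 ppm / 5.98 × 10⁴ = 0.0112 ppm = 11.2 ppb.

11.2 ppb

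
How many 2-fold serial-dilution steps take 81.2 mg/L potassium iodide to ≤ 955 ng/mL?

7

Need 2ⁿ ≥ 85.0, so n ≥ log(85.0)/log(2) = 6.41.
Minimum whole steps: n = 7.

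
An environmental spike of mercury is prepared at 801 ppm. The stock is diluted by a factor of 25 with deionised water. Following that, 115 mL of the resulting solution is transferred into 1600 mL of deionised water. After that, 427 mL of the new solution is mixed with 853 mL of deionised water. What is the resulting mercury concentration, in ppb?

Overall dilution factor = 25 × 14.91 × 2.998 = 1118.
801 ppm / 1118 = 0.717 ppm = 717 ppb.

717 ppb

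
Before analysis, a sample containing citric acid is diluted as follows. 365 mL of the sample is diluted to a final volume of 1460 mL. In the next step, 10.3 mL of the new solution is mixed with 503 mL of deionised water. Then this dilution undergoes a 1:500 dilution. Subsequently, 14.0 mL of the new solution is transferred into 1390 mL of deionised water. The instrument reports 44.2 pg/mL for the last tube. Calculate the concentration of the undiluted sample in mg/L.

442 mg/L

Overall dilution factor = 4 × 49.83 × 500 × 100.3 = 10.00 × 10⁶.
Original = 44.2 pg/mL × 10.00 × 10⁶ = 4.42 × 10⁸ pg/mL = 442 mg/L.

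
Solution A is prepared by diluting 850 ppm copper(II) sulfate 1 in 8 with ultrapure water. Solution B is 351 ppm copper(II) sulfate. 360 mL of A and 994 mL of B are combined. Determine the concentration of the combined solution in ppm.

C_A = 850 ppm / 8 = 106 ppm.
C_mix = (C_A·V_A + C_B·V_B)/(V_A + V_B) = (106×360 + 351×994) / 1354 = 286 ppm.

286 ppm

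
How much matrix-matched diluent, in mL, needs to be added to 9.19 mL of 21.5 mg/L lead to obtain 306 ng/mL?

306 ng/mL = 0.306 mg/L.
V₂ = C₁V₁/C₂ = 21.5 × 9.19 / 0.306 = 646 mL.
Diluent to add = V₂ − V₁ = 646 − 9.19 = 637 mL.

637 mL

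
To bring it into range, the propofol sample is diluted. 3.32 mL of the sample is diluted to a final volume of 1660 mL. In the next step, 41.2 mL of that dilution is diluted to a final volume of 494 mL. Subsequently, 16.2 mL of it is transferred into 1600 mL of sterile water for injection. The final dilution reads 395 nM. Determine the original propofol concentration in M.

0.236 M

Overall dilution factor = 500 × 11.99 × 99.77 = 5.98 × 10⁵.
Original = 395 nM × 5.98 × 10⁵ = 2.36 × 10⁸ nM = 0.236 M.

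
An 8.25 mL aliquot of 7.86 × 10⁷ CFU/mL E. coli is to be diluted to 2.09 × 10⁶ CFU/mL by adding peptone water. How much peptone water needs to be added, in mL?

302 mL

V₂ = C₁V₁/C₂ = 7.86 × 10⁷ × 8.25 / 2.09 × 10⁶ = 310 mL.
Diluent to add = V₂ − V₁ = 310 − 8.25 = 302 mL.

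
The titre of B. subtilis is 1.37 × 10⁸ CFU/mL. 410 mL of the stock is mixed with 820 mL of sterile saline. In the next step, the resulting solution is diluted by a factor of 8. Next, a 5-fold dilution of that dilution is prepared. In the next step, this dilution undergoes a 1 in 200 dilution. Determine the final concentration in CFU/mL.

Overall dilution factor = 3 × 8 × 5 × 200 = 2.40 × 10⁴.
1.37 × 10⁸ CFU/mL / 2.40 × 10⁴ = 5710 CFU/mL.

5710 CFU/mL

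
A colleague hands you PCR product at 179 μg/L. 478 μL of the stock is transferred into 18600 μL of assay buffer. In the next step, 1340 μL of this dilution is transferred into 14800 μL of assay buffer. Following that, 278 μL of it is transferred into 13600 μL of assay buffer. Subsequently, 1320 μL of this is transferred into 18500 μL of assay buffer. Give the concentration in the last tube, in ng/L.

0.497 ng/L

Overall dilution factor = 39.91 × 12.04 × 49.92 × 15.02 = 3.60 × 10⁵.
179 μg/L / 3.60 × 10⁵ = 4.97 × 10⁻⁴ μg/L = 0.497 ng/L.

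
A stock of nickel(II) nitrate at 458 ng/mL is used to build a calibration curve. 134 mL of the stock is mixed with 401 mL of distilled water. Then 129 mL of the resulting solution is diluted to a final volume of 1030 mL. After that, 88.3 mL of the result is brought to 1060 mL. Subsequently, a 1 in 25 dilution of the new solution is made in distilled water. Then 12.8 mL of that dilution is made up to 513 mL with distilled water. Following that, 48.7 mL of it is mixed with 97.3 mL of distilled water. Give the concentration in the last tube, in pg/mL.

Overall dilution factor = 3.993 × 7.984 × 12.00 × 25 × 40.08 × 2.998 = 1.15 × 10⁶.
458 ng/mL / 1.15 × 10⁶ = 3.98 × 10⁻⁴ ng/mL = 0.398 pg/mL.

0.398 pg/mL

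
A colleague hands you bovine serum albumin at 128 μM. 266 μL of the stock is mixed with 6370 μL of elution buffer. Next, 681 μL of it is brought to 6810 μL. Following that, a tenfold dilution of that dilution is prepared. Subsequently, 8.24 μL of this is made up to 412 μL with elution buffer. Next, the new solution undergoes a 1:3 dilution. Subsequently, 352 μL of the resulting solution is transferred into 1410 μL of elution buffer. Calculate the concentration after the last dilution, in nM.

0.0683 nM

Overall dilution factor = 24.95 × 10 × 10 × 50 × 3 × 5.006 = 1.87 × 10⁶.
128 μM / 1.87 × 10⁶ = 6.83 × 10⁻⁵ μM = 0.0683 nM.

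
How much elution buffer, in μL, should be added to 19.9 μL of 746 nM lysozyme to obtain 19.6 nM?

V₂ = C₁V₁/C₂ = 746 × 19.9 / 19.6 = 757 μL.
Diluent to add = V₂ − V₁ = 757 − 19.9 = 738 μL.

738 μL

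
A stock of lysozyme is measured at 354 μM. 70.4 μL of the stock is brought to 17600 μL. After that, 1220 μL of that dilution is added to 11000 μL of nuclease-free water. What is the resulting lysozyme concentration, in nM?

141 nM

Overall dilution factor = 250 × 10.02 = 2504.
354 μM / 2504 = 0.141 μM = 141 nM.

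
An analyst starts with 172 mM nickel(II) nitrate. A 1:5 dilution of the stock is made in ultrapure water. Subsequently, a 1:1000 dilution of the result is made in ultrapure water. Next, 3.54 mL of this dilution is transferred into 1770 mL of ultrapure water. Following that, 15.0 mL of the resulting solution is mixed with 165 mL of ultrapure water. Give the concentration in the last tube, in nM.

Overall dilution factor = 5 × 1000 × 501 × 12 = 3.01 × 10⁷.
172 mM / 3.01 × 10⁷ = 5.72 × 10⁻⁶ mM = 5.72 nM.

5.72 nM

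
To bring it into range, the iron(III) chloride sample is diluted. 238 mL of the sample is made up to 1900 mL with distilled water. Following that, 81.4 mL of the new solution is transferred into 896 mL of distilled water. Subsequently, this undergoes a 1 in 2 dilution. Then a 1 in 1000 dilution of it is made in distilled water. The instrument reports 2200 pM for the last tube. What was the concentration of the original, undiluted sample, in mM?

Overall dilution factor = 7.983 × 12.01 × 2 × 1000 = 1.92 × 10⁵.
Original = 2200 pM × 1.92 × 10⁵ = 4.22 × 10⁸ pM = 0.422 mM.

0.422 mM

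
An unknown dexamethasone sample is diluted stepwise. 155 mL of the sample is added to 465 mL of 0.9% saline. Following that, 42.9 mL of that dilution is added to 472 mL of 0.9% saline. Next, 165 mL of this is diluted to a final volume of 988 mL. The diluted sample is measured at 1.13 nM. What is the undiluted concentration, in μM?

Overall dilution factor = 4 × 12.00 × 5.988 = 287.
Original = 1.13 nM × 287 = 325 nM = 0.325 μM.

0.325 μM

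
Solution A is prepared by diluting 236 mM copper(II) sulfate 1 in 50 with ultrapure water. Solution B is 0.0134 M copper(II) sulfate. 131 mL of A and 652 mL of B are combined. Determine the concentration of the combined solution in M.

C_A = 236 mM / 50 = 4.72 mM.
C_B = 0.0134 M = 13.4 mM.
C_mix = (C_A·V_A + C_B·V_B)/(V_A + V_B) = (4.72×131 + 13.4×652) / 783.0 = 11.9 mM = 0.0119 M.

0.0119 M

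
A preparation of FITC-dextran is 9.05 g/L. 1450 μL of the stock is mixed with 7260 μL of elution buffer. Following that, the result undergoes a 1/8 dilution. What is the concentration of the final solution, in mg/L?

188 mg/L

Overall dilution factor = 6.007 × 8 = 48.1.
9.05 g/L / 48.1 = 0.188 g/L = 188 mg/L.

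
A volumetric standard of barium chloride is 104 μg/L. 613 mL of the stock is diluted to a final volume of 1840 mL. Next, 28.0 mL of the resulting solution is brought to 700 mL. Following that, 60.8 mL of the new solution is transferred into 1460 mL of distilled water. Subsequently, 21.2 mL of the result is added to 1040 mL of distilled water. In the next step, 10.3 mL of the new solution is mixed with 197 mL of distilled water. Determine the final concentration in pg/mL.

0.0550 pg/mL

Overall dilution factor = 3.002 × 25 × 25.01 × 50.06 × 20.13 = 1.89 × 10⁶.
104 μg/L / 1.89 × 10⁶ = 5.50 × 10⁻⁵ μg/L = 0.0550 pg/mL.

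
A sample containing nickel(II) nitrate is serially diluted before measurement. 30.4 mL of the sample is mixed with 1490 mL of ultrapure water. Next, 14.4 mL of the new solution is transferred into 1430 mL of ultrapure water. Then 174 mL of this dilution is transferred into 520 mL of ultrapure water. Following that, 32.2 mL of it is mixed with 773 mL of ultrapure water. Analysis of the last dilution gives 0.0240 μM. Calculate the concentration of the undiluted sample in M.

Overall dilution factor = 50.01 × 100.3 × 3.989 × 25.01 = 5.00 × 10⁵.
Original = 0.0240 μM × 5.00 × 10⁵ = 1.20 × 10⁴ μM = 0.0120 M.

0.0120 M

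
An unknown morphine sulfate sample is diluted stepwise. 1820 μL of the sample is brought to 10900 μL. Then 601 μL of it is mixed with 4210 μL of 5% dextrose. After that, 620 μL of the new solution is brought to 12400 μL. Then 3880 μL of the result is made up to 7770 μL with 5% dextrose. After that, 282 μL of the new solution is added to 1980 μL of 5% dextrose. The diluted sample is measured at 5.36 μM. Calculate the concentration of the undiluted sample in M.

Overall dilution factor = 5.989 × 8.005 × 20 × 2.003 × 8.021 = 1.54 × 10⁴.
Original = 5.36 μM × 1.54 × 10⁴ = 8.26 × 10⁴ μM = 0.0826 M.

0.0826 M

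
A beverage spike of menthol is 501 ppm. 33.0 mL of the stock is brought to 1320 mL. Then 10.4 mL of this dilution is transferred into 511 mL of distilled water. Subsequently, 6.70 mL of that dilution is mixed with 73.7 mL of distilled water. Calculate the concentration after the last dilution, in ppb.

20.8 ppb

Overall dilution factor = 40 × 50.13 × 12 = 2.41 × 10⁴.
501 ppm / 2.41 × 10⁴ = 0.0208 ppm = 20.8 ppb.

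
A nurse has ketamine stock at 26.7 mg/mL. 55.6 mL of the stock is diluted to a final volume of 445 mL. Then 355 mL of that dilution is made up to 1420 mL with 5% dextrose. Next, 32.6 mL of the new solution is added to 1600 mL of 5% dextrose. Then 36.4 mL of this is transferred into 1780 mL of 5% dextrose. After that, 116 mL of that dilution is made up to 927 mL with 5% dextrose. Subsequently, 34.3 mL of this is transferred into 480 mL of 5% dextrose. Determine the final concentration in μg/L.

2.79 μg/L

Overall dilution factor = 8.004 × 4 × 50.08 × 49.90 × 7.991 × 14.99 = 9.59 × 10⁶.
26.7 mg/mL / 9.59 × 10⁶ = 2.79 × 10⁻⁶ mg/mL = 2.79 μg/L.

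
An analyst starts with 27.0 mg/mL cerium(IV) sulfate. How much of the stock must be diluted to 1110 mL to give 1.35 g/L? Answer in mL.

55.5 mL

1.35 g/L = 1.35 mg/mL.
V₁ = C₂V₂/C₁ = 1.35 × 1110 / 27.0 = 55.5 mL.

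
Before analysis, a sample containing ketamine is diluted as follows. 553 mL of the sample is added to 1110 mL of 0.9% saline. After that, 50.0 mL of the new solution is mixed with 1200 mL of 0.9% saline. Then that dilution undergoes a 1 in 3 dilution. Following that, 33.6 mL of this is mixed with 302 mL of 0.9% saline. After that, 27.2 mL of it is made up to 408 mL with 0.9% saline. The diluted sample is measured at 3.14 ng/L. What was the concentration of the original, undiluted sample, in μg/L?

Overall dilution factor = 3.007 × 25 × 3 × 9.988 × 15 = 3.38 × 10⁴.
Original = 3.14 ng/L × 3.38 × 10⁴ = 1.06 × 10⁵ ng/L = 106 μg/L.

106 μg/L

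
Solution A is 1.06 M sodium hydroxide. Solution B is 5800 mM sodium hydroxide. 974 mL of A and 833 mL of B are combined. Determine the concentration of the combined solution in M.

C_B = 5800 mM = 5.80 M.
C_mix = (C_A·V_A + C_B·V_B)/(V_A + V_B) = (1.06×974 + 5.80×833) / 1807 = 3.25 M.

3.25 M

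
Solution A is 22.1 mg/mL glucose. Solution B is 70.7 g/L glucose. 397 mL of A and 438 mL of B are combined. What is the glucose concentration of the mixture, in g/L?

C_B = 70.7 g/L = 70.7 mg/mL.
C_mix = (C_A·V_A + C_B·V_B)/(V_A + V_B) = (22.1×397 + 70.7×438) / 835.0 = 47.6 mg/mL = 47.6 g/L.

47.6 g/L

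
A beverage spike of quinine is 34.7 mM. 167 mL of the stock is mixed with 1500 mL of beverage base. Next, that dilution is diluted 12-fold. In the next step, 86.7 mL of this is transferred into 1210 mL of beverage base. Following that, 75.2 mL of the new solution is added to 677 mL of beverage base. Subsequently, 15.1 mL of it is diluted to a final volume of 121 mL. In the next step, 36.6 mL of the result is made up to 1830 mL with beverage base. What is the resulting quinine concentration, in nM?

Overall dilution factor = 9.982 × 12 × 14.96 × 10.00 × 8.013 × 50 = 7.18 × 10⁶.
34.7 mM / 7.18 × 10⁶ = 4.83 × 10⁻⁶ mM = 4.83 nM.

4.83 nM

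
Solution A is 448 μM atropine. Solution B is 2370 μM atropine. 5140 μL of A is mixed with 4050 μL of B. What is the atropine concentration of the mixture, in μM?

1300 μM

C_mix = (C_A·V_A + C_B·V_B)/(V_A + V_B) = (448×5140 + 2370×4050) / 9190 = 1295 μM.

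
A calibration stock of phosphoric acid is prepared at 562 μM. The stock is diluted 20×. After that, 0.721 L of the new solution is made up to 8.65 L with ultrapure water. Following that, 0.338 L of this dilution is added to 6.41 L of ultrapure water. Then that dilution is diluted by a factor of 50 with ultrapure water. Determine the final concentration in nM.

2.35 nM

Overall dilution factor = 20 × 12.00 × 19.96 × 50 = 2.40 × 10⁵.
562 μM / 2.40 × 10⁵ = 2.35 × 10⁻³ μM = 2.35 nM.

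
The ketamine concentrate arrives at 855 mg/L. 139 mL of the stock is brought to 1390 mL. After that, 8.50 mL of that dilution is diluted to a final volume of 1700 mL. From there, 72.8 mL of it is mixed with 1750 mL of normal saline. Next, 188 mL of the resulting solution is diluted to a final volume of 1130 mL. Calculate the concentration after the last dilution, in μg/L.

Overall dilution factor = 10 × 200 × 25.04 × 6.011 = 3.01 × 10⁵.
855 mg/L / 3.01 × 10⁵ = 2.84 × 10⁻³ mg/L = 2.84 μg/L.

2.84 μg/L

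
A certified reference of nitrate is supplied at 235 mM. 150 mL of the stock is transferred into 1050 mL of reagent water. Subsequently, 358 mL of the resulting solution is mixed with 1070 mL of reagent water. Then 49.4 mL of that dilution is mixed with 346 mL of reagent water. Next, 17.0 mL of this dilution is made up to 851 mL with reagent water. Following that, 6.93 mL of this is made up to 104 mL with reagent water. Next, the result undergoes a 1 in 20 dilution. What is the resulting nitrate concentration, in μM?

0.0612 μM

Overall dilution factor = 8 × 3.989 × 8.004 × 50.06 × 15.01 × 20 = 3.84 × 10⁶.
235 mM / 3.84 × 10⁶ = 6.12 × 10⁻⁵ mM = 0.0612 μM.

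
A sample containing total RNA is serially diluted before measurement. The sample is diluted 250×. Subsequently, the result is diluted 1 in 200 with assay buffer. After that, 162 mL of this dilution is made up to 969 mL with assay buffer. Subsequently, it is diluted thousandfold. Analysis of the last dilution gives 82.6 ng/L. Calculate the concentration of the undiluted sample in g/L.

24.7 g/L

Overall dilution factor = 250 × 200 × 5.981 × 1000 = 2.99 × 10⁸.
Original = 82.6 ng/L × 2.99 × 10⁸ = 2.47 × 10¹⁰ ng/L = 24.7 g/L.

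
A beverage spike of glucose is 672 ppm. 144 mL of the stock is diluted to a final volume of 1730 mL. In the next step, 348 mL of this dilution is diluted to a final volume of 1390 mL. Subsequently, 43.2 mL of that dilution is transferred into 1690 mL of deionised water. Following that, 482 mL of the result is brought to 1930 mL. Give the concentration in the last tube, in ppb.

Overall dilution factor = 12.01 × 3.994 × 40.12 × 4.004 = 7709.
672 ppm / 7709 = 0.0872 ppm = 87.2 ppb.

87.2 ppb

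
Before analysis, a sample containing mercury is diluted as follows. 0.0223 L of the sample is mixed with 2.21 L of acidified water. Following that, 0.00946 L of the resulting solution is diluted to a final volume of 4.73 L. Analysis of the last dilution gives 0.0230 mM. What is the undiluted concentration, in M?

Overall dilution factor = 100.1 × 500 = 5.01 × 10⁴.
Original = 0.0230 mM × 5.01 × 10⁴ = 1151 mM = 1.15 M.

1.15 M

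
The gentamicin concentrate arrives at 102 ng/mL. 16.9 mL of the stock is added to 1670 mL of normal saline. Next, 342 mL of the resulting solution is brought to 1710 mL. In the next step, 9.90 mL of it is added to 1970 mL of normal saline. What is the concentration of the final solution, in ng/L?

Overall dilution factor = 99.82 × 5 × 200.0 = 9.98 × 10⁴.
102 ng/mL / 9.98 × 10⁴ = 1.02 × 10⁻³ ng/mL = 1.02 ng/L.

1.02 ng/L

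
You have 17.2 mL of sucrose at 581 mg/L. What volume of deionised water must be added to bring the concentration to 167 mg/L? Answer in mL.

V₂ = C₁V₁/C₂ = 581 × 17.2 / 167 = 59.8 mL.
Diluent to add = V₂ − V₁ = 59.8 − 17.2 = 42.6 mL.

42.6 mL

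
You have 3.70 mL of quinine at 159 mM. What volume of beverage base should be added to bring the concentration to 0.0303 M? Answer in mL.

0.0303 M = 30.3 mM.
V₂ = C₁V₁/C₂ = 159 × 3.70 / 30.3 = 19.4 mL.
Diluent to add = V₂ − V₁ = 19.4 − 3.70 = 15.7 mL.

15.7 mL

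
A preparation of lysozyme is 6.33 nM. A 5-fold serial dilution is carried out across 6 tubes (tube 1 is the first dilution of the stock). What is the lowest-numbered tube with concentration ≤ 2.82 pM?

tube 5

Tube n has concentration 6.33 nM / 5ⁿ.
Need 5ⁿ ≥ 6.33 nM / 2.82 pM = 2245, so n ≥ 4.79.
First such tube: n = 5.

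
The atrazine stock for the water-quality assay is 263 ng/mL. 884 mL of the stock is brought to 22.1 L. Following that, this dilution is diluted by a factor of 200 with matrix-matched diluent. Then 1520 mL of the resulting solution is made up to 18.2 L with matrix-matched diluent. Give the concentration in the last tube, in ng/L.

Overall dilution factor = 25 × 200 × 11.97 = 5.99 × 10⁴.
263 ng/mL / 5.99 × 10⁴ = 4.39 × 10⁻³ ng/mL = 4.39 ng/L.

4.39 ng/L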